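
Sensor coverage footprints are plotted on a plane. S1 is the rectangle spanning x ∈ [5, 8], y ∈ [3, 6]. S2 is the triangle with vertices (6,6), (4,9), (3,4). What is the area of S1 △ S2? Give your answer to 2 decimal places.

|S1| = 9, |S2| = 6.5, |S1∩S2| = 0.3333.
|S1 △ S2| = |S1| + |S2| − 2·|S1∩S2| = 9 + 6.5 − 0.6667 = 14.83.

14.83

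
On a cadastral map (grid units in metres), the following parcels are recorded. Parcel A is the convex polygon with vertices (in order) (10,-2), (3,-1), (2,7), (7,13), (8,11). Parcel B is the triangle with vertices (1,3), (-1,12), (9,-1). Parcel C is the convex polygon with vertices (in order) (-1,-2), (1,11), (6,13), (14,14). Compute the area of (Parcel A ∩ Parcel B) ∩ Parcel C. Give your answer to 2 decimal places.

The region (Parcel A ∩ Parcel B) ∩ Parcel C is the polygon with vertices (2.44,7.528), (4.915,4.31), (2.83,2.085), (2.6,2.2), (2,7).
By the shoelace formula its area is 7.93.

7.93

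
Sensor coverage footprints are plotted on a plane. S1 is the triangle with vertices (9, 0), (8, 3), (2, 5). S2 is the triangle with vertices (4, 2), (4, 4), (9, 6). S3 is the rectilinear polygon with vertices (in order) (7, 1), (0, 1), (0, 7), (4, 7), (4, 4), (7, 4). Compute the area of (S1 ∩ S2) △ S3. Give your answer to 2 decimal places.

31.67

|S1 ∩ S2| = 1.5108.
|(S1 ∩ S2) ∩ S3| = 1.4199.
|(S1 ∩ S2) △ S3| = 1.5108 + 33 − 2.8399 = 31.67.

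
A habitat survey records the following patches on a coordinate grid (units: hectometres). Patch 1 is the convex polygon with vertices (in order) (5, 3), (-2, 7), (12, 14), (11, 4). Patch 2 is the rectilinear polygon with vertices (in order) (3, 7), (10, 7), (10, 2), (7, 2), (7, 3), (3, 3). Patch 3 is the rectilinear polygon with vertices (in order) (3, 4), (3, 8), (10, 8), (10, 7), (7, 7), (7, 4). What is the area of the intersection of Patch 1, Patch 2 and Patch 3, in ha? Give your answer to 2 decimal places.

11.98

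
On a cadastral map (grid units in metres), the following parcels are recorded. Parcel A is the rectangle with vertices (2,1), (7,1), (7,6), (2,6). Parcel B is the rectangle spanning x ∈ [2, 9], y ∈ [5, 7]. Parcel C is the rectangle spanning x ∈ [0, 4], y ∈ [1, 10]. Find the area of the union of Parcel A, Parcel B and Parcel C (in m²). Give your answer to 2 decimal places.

58.00

By inclusion–exclusion:
Individual areas: |Parcel A| = 25, |Parcel B| = 14, |Parcel C| = 36.
|Parcel A∩Parcel B|: x∈[2,7], y∈[5,6] → 5·1 = 5.
|Parcel A∩Parcel C|: x∈[2,4], y∈[1,6] → 2·5 = 10.
|Parcel B∩Parcel C|: x∈[2,4], y∈[5,7] → 2·2 = 4.
|Parcel A∩Parcel B∩Parcel C| = 2.
|Parcel A ∪ Parcel B ∪ Parcel C| = 75 − 19 + 2 = 58.00.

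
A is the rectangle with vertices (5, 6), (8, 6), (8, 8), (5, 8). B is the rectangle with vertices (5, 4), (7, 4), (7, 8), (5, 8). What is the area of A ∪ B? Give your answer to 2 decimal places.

By inclusion–exclusion:
Individual areas: |A| = 6, |B| = 8.
|A∩B|: x∈[5,7], y∈[6,8] → 2·2 = 4.
|A ∪ B| = 14 − 4 = 10.00.

10.00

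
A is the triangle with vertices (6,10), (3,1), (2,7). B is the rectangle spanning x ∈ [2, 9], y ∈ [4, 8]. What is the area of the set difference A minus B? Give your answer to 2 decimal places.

|A| = 13.5, |A∩B| = 9.25.
|A ∖ B| = |A| − |A∩B| = 13.5 − 9.25 = 4.25.

4.25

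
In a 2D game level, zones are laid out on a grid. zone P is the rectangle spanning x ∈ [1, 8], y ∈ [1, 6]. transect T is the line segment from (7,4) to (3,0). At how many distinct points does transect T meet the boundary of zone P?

1

The segment meets the boundary at (4,1).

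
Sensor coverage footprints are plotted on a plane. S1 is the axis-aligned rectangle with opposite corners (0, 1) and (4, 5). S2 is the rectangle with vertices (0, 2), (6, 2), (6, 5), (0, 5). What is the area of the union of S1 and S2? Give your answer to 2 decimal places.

22.00

By inclusion–exclusion:
Individual areas: |S1| = 16, |S2| = 18.
|S1∩S2|: x∈[0,4], y∈[2,5] → 4·3 = 12.
|S1 ∪ S2| = 34 − 12 = 22.00.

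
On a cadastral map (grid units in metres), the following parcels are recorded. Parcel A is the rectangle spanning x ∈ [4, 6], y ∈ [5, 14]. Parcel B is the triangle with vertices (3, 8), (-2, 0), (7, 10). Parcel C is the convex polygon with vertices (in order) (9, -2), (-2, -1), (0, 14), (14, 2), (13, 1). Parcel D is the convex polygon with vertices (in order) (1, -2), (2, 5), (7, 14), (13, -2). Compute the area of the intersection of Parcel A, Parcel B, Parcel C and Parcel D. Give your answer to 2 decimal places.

The intersection is the polygon with vertices (4,8.5), (5.526,9.263), (5.984,8.871), (4,6.667).
By the shoelace formula its area is 2.29.

2.29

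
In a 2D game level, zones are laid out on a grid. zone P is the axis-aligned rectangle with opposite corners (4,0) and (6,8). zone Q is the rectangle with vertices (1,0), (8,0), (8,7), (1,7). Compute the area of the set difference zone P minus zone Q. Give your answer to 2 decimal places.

2.00

|zone P∩zone Q|: x∈[4,6], y∈[0,7] → 2·7 = 14.
|zone P| = 16.
|zone P ∖ zone Q| = |zone P| − |zone P∩zone Q| = 16 − 14 = 2.00.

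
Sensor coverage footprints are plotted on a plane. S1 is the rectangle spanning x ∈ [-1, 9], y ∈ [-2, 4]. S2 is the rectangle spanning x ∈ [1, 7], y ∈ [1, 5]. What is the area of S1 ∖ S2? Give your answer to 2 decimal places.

|S1∩S2|: x∈[1,7], y∈[1,4] → 6·3 = 18.
|S1| = 60.
|S1 ∖ S2| = |S1| − |S1∩S2| = 60 − 18 = 42.00.

42.00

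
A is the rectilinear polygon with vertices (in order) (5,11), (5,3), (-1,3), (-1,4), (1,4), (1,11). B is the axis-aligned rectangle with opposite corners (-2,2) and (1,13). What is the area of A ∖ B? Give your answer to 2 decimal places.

|A| = 34, |A∩B| = 2.
|A ∖ B| = |A| − |A∩B| = 34 − 2 = 32.00.

32.00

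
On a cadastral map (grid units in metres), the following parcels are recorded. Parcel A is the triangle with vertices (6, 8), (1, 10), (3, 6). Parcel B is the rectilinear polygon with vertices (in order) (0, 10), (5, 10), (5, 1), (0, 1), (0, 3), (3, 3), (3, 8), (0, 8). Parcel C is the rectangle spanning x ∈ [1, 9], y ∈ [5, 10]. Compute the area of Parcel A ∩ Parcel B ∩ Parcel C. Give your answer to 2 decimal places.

The intersection is the polygon with vertices (5,7.333), (3,6), (3,8), (2,8), (1,10), (5,8.4).
By the shoelace formula its area is 6.47.

6.47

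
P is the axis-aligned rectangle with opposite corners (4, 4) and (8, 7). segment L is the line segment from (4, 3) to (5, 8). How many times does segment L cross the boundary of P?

2

The segment meets the boundary at (4.8,7), (4.2,4).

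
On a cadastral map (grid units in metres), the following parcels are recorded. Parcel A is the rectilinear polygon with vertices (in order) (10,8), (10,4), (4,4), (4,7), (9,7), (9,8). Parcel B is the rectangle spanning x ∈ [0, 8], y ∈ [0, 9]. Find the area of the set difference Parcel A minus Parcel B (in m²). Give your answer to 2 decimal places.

7.00

|Parcel A| = 19, |Parcel A∩Parcel B| = 12.
|Parcel A ∖ Parcel B| = |Parcel A| − |Parcel A∩Parcel B| = 19 − 12 = 7.00.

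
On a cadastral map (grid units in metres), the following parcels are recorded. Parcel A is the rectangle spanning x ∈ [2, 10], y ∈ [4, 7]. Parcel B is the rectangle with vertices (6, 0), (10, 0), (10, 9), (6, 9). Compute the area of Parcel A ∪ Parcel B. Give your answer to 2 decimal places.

By inclusion–exclusion:
Individual areas: |Parcel A| = 24, |Parcel B| = 36.
|Parcel A∩Parcel B|: x∈[6,10], y∈[4,7] → 4·3 = 12.
|Parcel A ∪ Parcel B| = 60 − 12 = 48.00.

48.00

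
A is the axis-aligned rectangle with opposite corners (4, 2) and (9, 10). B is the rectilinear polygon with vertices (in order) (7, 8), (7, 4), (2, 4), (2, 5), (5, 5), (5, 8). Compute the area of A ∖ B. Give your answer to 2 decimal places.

|A| = 40, |A∩B| = 9.
|A ∖ B| = |A| − |A∩B| = 40 − 9 = 31.00.

31.00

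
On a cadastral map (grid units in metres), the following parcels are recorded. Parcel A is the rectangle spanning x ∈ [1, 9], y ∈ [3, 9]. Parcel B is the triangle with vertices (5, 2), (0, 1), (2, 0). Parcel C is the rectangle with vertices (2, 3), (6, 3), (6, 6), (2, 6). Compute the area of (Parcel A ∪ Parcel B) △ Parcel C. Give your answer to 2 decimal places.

|Parcel A ∪ Parcel B| = 51.5.
|(Parcel A ∪ Parcel B) ∩ Parcel C| = 12.
|(Parcel A ∪ Parcel B) △ Parcel C| = 51.5 + 12 − 24 = 39.50.

39.50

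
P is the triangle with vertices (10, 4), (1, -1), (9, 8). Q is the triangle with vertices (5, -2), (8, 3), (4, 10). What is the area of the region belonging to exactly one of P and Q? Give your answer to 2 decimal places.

|P| = 20.5, |Q| = 20.5, |P∩Q| = 7.5178.
|P △ Q| = |P| + |Q| − 2·|P∩Q| = 20.5 + 20.5 − 15.0355 = 25.96.

25.96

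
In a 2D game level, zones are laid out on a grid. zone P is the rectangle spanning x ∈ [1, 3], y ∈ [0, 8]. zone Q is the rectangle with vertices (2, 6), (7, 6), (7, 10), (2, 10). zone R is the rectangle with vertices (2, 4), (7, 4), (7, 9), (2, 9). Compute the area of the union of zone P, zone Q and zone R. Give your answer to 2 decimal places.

By inclusion–exclusion:
Individual areas: |zone P| = 16, |zone Q| = 20, |zone R| = 25.
|zone P∩zone Q|: x∈[2,3], y∈[6,8] → 1·2 = 2.
|zone P∩zone R|: x∈[2,3], y∈[4,8] → 1·4 = 4.
|zone Q∩zone R|: x∈[2,7], y∈[6,9] → 5·3 = 15.
|zone P∩zone Q∩zone R| = 2.
|zone P ∪ zone Q ∪ zone R| = 61 − 21 + 2 = 42.00.

42.00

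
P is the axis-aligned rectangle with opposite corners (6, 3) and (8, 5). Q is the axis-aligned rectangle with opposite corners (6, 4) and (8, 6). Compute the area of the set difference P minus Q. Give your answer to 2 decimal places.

2.00

|P∩Q|: x∈[6,8], y∈[4,5] → 2·1 = 2.
|P| = 4.
|P ∖ Q| = |P| − |P∩Q| = 4 − 2 = 2.00.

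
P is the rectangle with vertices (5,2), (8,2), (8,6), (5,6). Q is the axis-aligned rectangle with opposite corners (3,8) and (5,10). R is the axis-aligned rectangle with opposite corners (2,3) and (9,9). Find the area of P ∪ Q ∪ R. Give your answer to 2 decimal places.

By inclusion–exclusion:
Individual areas: |P| = 12, |Q| = 4, |R| = 42.
|P∩Q| = 0 (no overlap).
|P∩R|: x∈[5,8], y∈[3,6] → 3·3 = 9.
|Q∩R|: x∈[3,5], y∈[8,9] → 2·1 = 2.
|P∩Q∩R| = 0.
|P ∪ Q ∪ R| = 58 − 11 + 0 = 47.00.

47.00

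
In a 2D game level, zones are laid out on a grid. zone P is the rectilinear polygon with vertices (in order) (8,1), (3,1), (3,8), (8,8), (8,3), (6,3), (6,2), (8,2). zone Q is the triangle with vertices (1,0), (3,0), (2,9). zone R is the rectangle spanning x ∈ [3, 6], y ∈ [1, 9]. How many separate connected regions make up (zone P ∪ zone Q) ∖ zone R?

3

(zone P ∪ zone Q) ∖ zone R splits into 3 disjoint pieces (area 10, area 2, area 9).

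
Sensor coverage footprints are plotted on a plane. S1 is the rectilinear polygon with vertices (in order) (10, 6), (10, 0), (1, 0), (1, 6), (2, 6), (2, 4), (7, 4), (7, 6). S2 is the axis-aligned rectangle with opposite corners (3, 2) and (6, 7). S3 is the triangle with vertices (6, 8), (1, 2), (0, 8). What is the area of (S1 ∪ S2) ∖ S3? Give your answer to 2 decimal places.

46.52

|S1 ∪ S2| = 53.
|(S1 ∪ S2) ∩ S3| = 6.4833.
|(S1 ∪ S2) ∖ S3| = 53 − 6.4833 = 46.52.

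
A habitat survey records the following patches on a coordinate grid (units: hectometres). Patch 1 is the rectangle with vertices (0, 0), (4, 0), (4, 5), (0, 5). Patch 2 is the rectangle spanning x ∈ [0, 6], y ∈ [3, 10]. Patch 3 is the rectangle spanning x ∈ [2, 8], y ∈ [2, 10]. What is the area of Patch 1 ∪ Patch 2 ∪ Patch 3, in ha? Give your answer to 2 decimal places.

72.00

By inclusion–exclusion:
Individual areas: |Patch 1| = 20, |Patch 2| = 42, |Patch 3| = 48.
|Patch 1∩Patch 2|: x∈[0,4], y∈[3,5] → 4·2 = 8.
|Patch 1∩Patch 3|: x∈[2,4], y∈[2,5] → 2·3 = 6.
|Patch 2∩Patch 3|: x∈[2,6], y∈[3,10] → 4·7 = 28.
|Patch 1∩Patch 2∩Patch 3| = 4.
|Patch 1 ∪ Patch 2 ∪ Patch 3| = 110 − 42 + 4 = 72.00.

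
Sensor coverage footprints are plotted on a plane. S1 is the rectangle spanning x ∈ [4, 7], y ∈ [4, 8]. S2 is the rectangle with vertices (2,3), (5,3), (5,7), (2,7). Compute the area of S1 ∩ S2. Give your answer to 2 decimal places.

3.00

|S1∩S2|: x∈[4,5], y∈[4,7] → 1·3 = 3.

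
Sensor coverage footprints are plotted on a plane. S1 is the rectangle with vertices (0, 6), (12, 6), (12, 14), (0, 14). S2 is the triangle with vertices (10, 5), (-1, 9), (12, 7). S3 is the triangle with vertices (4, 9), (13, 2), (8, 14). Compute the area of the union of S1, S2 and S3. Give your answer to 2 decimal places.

103.18

By inclusion–exclusion:
Individual areas: |S1| = 96, |S2| = 15, |S3| = 36.5.
|S1∩S2| = 13.0201.
|S1∩S3| = 29.5476.
|S2∩S3| = 8.35.
|S1∩S2∩S3| = 6.6009.
|S1 ∪ S2 ∪ S3| = 147.5 − 50.9177 + 6.6009 = 103.18.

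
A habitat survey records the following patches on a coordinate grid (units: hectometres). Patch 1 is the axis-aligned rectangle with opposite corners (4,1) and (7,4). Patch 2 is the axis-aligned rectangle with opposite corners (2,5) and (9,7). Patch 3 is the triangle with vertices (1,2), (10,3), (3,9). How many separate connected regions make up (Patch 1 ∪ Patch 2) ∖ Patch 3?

3

(Patch 1 ∪ Patch 2) ∖ Patch 3 splits into 3 disjoint pieces (area 4.5, area 5, area 0.3214).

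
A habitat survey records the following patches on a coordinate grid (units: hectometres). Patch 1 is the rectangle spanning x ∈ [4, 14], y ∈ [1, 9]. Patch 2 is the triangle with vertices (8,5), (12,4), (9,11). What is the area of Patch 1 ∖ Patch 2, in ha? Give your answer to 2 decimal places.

68.69

|Patch 1| = 80, |Patch 1∩Patch 2| = 11.3095.
|Patch 1 ∖ Patch 2| = |Patch 1| − |Patch 1∩Patch 2| = 80 − 11.3095 = 68.69.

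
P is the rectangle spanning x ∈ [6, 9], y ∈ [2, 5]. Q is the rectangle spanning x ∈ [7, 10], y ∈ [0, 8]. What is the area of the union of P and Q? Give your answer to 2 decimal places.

27.00

By inclusion–exclusion:
Individual areas: |P| = 9, |Q| = 24.
|P∩Q|: x∈[7,9], y∈[2,5] → 2·3 = 6.
|P ∪ Q| = 33 − 6 = 27.00.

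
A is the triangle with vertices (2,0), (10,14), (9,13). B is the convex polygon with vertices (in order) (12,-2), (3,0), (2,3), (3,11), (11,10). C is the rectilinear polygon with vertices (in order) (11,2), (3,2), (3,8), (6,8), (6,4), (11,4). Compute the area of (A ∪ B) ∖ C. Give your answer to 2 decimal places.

|A ∪ B| = 103.7369.
|(A ∪ B) ∩ C| = 28.
|(A ∪ B) ∖ C| = 103.7369 − 28 = 75.74.

75.74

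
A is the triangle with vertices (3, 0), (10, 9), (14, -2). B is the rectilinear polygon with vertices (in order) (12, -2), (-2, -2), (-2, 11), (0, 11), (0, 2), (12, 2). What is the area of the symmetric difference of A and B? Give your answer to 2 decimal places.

82.88

|A| = 56.5, |B| = 74, |A∩B| = 23.8081.
|A △ B| = |A| + |B| − 2·|A∩B| = 56.5 + 74 − 47.6162 = 82.88.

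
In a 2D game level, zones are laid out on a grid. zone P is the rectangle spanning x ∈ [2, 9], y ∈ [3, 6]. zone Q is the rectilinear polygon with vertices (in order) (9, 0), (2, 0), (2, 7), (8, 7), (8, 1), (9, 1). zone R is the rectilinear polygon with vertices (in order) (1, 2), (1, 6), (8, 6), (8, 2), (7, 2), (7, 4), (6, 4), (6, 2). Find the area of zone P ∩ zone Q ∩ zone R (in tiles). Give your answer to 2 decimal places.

The intersection is the polygon with vertices (8,3), (7,3), (7,4), (6,4), (6,3), (2,3), (2,6), (8,6).
By the shoelace formula its area is 17.00.

17.00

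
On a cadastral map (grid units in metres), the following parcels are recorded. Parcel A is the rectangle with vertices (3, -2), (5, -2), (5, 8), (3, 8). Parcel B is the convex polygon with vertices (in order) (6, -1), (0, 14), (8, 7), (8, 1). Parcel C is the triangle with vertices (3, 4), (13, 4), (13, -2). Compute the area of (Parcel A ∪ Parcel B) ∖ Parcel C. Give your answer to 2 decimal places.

49.50

|Parcel A ∪ Parcel B| = 57.
|(Parcel A ∪ Parcel B) ∩ Parcel C| = 7.5.
|(Parcel A ∪ Parcel B) ∖ Parcel C| = 57 − 7.5 = 49.50.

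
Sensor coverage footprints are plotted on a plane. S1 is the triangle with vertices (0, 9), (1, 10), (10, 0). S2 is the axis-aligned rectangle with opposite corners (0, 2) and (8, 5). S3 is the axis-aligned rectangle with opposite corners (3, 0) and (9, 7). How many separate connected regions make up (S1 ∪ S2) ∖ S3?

3

(S1 ∪ S2) ∖ S3 splits into 3 disjoint pieces (area 4.6, area 0.1056, area 9).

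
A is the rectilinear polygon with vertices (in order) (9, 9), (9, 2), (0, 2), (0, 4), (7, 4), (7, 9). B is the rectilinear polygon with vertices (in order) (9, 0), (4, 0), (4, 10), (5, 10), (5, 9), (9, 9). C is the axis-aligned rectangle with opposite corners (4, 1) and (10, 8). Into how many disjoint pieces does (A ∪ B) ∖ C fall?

3

(A ∪ B) ∖ C splits into 3 disjoint pieces (area 5, area 8, area 6).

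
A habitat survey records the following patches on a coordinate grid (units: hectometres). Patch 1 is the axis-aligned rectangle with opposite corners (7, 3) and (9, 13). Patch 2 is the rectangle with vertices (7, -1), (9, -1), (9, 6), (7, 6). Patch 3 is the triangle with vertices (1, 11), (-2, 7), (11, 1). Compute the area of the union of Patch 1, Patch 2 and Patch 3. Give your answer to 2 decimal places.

By inclusion–exclusion:
Individual areas: |Patch 1| = 20, |Patch 2| = 14, |Patch 3| = 35.
|Patch 1∩Patch 2|: x∈[7,9], y∈[3,6] → 2·3 = 6.
|Patch 1∩Patch 3| = 2.
|Patch 2∩Patch 3| = 3.2308.
|Patch 1∩Patch 2∩Patch 3| = 2.
|Patch 1 ∪ Patch 2 ∪ Patch 3| = 69 − 11.2308 + 2 = 59.77.

59.77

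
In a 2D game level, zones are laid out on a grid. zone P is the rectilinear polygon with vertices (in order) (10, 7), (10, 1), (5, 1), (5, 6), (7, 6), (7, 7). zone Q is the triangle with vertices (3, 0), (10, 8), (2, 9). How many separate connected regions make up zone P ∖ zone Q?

1

zone P ∖ zone Q is a single connected region.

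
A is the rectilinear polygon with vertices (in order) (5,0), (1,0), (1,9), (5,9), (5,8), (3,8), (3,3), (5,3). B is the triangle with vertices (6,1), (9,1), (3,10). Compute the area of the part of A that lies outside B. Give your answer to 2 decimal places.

|A| = 26, |A∩B| = 0.5.
|A ∖ B| = |A| − |A∩B| = 26 − 0.5 = 25.50.

25.50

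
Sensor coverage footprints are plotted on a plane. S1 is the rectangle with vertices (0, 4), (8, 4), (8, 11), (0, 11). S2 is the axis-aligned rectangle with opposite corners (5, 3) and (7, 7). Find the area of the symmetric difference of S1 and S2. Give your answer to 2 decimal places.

|S1∩S2|: x∈[5,7], y∈[4,7] → 2·3 = 6.
|S1 △ S2| = |S1| + |S2| − 2·|S1∩S2| = 56 + 8 − 12 = 52.00.

52.00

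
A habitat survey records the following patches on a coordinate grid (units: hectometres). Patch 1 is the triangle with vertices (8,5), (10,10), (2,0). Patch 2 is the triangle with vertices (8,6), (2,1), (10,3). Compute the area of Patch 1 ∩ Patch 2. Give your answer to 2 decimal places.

The intersection is the polygon with vertices (8,5), (3.714,1.429), (3,1.25), (4.4,3), (8,6), (8.25,5.625).
By the shoelace formula its area is 4.57.

4.57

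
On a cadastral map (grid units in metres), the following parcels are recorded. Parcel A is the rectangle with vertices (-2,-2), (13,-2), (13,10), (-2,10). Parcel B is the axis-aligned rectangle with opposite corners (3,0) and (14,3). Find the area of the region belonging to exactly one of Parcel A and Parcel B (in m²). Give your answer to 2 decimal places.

|Parcel A∩Parcel B|: x∈[3,13], y∈[0,3] → 10·3 = 30.
|Parcel A △ Parcel B| = |Parcel A| + |Parcel B| − 2·|Parcel A∩Parcel B| = 180 + 33 − 60 = 153.00.

153.00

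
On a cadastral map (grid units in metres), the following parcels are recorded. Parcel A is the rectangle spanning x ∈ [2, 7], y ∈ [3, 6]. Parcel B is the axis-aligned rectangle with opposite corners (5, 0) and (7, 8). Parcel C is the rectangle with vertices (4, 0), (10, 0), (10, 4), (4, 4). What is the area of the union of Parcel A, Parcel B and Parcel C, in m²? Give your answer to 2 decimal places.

40.00

By inclusion–exclusion:
Individual areas: |Parcel A| = 15, |Parcel B| = 16, |Parcel C| = 24.
|Parcel A∩Parcel B|: x∈[5,7], y∈[3,6] → 2·3 = 6.
|Parcel A∩Parcel C|: x∈[4,7], y∈[3,4] → 3·1 = 3.
|Parcel B∩Parcel C|: x∈[5,7], y∈[0,4] → 2·4 = 8.
|Parcel A∩Parcel B∩Parcel C| = 2.
|Parcel A ∪ Parcel B ∪ Parcel C| = 55 − 17 + 2 = 40.00.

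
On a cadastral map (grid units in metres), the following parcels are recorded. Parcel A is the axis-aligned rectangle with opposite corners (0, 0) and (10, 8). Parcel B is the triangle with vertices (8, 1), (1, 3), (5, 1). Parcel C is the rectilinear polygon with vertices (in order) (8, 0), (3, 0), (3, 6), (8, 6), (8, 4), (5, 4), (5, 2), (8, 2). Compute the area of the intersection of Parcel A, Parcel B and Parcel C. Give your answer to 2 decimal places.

2.57

The intersection is the polygon with vertices (3,2), (3,2.429), (8,1), (5,1).
By the shoelace formula its area is 2.57.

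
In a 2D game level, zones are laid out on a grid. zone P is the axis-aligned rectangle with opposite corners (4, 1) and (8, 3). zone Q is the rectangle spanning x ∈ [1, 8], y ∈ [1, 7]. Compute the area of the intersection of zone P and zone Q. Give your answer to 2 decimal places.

|zone P∩zone Q|: x∈[4,8], y∈[1,3] → 4·2 = 8.

8.00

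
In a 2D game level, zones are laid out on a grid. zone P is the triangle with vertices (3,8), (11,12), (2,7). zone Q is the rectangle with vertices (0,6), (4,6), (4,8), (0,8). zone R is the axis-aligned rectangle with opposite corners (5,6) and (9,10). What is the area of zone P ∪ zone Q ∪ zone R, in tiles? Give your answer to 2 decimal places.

25.00

By inclusion–exclusion:
Individual areas: |zone P| = 2, |zone Q| = 8, |zone R| = 16.
|zone P∩zone Q| = 0.4.
|zone P∩zone R| = 0.6.
|zone Q∩zone R| = 0 (no overlap).
|zone P∩zone Q∩zone R| = 0.
|zone P ∪ zone Q ∪ zone R| = 26 − 1 + 0 = 25.00.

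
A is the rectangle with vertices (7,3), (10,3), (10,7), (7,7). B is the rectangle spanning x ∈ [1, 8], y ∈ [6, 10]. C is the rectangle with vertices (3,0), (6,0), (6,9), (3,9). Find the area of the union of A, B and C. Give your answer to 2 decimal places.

57.00

By inclusion–exclusion:
Individual areas: |A| = 12, |B| = 28, |C| = 27.
|A∩B|: x∈[7,8], y∈[6,7] → 1·1 = 1.
|A∩C| = 0 (no overlap).
|B∩C|: x∈[3,6], y∈[6,9] → 3·3 = 9.
|A∩B∩C| = 0.
|A ∪ B ∪ C| = 67 − 10 + 0 = 57.00.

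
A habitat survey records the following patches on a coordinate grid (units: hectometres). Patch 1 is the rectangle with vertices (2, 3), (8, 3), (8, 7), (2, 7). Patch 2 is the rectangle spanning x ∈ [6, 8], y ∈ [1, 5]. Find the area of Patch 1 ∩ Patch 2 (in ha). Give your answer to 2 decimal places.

4.00

|Patch 1∩Patch 2|: x∈[6,8], y∈[3,5] → 2·2 = 4.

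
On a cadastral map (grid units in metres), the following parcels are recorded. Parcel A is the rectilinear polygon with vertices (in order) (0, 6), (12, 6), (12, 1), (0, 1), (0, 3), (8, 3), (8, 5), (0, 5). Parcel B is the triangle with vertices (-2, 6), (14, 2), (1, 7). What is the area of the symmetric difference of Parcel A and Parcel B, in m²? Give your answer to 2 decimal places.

|Parcel A| = 44, |Parcel B| = 14, |Parcel A∩Parcel B| = 6.5538.
|Parcel A △ Parcel B| = |Parcel A| + |Parcel B| − 2·|Parcel A∩Parcel B| = 44 + 14 − 13.1077 = 44.89.

44.89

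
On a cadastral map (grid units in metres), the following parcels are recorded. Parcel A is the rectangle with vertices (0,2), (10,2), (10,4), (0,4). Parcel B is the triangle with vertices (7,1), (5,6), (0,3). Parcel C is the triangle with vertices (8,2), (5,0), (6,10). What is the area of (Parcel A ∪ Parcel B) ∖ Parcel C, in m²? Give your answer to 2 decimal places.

19.52

|Parcel A ∪ Parcel B| = 25.6833.
|(Parcel A ∪ Parcel B) ∩ Parcel C| = 6.1678.
|(Parcel A ∪ Parcel B) ∖ Parcel C| = 25.6833 − 6.1678 = 19.52.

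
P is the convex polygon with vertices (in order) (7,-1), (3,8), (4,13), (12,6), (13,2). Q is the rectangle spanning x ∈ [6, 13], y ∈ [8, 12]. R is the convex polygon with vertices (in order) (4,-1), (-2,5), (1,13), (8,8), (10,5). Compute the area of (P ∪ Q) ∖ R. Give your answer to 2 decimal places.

60.54

|P ∪ Q| = 95.4643.
|(P ∪ Q) ∩ R| = 34.9279.
|(P ∪ Q) ∖ R| = 95.4643 − 34.9279 = 60.54.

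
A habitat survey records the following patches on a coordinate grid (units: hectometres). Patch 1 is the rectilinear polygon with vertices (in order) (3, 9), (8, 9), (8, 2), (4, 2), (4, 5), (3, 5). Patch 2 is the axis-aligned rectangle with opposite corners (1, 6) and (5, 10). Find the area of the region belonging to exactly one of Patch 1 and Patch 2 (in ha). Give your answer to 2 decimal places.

|Patch 1| = 32, |Patch 2| = 16, |Patch 1∩Patch 2| = 6.
|Patch 1 △ Patch 2| = |Patch 1| + |Patch 2| − 2·|Patch 1∩Patch 2| = 32 + 16 − 12 = 36.00.

36.00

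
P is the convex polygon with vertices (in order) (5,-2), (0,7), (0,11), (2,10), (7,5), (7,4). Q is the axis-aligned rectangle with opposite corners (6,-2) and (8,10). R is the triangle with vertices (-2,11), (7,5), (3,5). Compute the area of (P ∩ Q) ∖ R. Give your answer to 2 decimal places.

|P ∩ Q| = 3.
|(P ∩ Q) ∩ R| = 0.3333.
|(P ∩ Q) ∖ R| = 3 − 0.3333 = 2.67.

2.67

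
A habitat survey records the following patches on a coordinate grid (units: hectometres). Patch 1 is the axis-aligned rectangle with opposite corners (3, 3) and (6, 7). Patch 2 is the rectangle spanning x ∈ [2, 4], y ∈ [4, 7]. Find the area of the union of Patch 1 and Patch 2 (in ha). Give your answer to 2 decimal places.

By inclusion–exclusion:
Individual areas: |Patch 1| = 12, |Patch 2| = 6.
|Patch 1∩Patch 2|: x∈[3,4], y∈[4,7] → 1·3 = 3.
|Patch 1 ∪ Patch 2| = 18 − 3 = 15.00.

15.00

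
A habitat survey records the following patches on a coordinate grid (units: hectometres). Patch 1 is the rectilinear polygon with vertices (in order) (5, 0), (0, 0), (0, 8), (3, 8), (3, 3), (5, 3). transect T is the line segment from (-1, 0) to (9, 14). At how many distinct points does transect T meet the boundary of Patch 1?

The segment meets the boundary at (3,5.6), (0,1.4).

2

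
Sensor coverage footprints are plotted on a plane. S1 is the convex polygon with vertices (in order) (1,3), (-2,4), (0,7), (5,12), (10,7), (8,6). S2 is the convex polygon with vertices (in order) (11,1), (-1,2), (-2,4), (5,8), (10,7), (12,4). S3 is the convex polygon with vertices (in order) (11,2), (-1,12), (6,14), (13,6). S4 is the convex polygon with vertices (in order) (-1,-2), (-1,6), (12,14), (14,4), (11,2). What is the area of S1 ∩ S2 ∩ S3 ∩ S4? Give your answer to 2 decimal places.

6.71

The intersection is the polygon with vertices (10,7), (8,6), (6.811,5.491), (4.288,7.593), (5,8).
By the shoelace formula its area is 6.71.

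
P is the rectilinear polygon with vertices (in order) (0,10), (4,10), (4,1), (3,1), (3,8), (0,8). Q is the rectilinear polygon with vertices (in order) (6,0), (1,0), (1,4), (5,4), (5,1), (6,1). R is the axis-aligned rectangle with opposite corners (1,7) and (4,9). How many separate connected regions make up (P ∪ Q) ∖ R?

(P ∪ Q) ∖ R splits into 2 disjoint pieces (area 5, area 20).

2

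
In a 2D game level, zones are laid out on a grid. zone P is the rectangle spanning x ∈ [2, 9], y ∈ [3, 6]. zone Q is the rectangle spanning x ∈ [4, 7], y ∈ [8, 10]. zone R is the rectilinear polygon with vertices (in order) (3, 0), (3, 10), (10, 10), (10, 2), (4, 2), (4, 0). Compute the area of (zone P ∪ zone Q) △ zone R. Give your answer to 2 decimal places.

|zone P ∪ zone Q| = 27.
|(zone P ∪ zone Q) ∩ zone R| = 24.
|(zone P ∪ zone Q) △ zone R| = 27 + 58 − 48 = 37.00.

37.00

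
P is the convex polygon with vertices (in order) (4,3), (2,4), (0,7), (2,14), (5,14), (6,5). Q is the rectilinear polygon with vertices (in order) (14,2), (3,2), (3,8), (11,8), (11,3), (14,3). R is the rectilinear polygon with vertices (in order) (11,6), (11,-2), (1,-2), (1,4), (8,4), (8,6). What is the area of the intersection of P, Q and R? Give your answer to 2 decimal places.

1.25

The intersection is the polygon with vertices (3,4), (5,4), (4,3), (3,3.5).
By the shoelace formula its area is 1.25.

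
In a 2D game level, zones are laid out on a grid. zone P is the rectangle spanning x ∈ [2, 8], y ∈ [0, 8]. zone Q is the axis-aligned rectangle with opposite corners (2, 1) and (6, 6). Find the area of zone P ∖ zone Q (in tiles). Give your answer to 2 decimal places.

|zone P∩zone Q|: x∈[2,6], y∈[1,6] → 4·5 = 20.
|zone P| = 48.
|zone P ∖ zone Q| = |zone P| − |zone P∩zone Q| = 48 − 20 = 28.00.

28.00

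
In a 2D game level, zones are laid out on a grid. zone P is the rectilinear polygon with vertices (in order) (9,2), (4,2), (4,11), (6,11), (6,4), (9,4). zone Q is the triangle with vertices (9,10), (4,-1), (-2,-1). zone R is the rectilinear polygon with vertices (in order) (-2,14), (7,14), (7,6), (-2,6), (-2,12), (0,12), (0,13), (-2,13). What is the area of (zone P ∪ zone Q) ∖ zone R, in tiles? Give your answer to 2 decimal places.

37.86

|zone P ∪ zone Q| = 49.3636.
|(zone P ∪ zone Q) ∩ zone R| = 11.5.
|(zone P ∪ zone Q) ∖ zone R| = 49.3636 − 11.5 = 37.86.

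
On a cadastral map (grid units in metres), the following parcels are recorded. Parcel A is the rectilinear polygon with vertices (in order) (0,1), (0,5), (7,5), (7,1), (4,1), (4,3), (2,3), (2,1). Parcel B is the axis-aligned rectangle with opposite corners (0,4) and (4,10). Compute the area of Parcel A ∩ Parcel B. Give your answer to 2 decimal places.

The intersection is the polygon with vertices (0,5), (4,5), (4,4), (0,4).
By the shoelace formula its area is 4.00.

4.00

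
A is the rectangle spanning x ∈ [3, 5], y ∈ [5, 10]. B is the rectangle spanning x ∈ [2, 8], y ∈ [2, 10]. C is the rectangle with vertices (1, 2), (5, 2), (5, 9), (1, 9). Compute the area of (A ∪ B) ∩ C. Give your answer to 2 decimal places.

The region (A ∪ B) ∩ C is the polygon with vertices (2,2), (2,9), (5,9), (5,2).
By the shoelace formula its area is 21.00.

21.00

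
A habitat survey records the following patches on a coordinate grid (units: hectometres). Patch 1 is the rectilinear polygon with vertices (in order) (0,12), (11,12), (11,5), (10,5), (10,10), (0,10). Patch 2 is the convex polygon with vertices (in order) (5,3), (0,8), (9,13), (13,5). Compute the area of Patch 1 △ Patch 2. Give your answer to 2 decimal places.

70.10

|Patch 1| = 27, |Patch 2| = 71, |Patch 1∩Patch 2| = 13.95.
|Patch 1 △ Patch 2| = |Patch 1| + |Patch 2| − 2·|Patch 1∩Patch 2| = 27 + 71 − 27.9 = 70.10.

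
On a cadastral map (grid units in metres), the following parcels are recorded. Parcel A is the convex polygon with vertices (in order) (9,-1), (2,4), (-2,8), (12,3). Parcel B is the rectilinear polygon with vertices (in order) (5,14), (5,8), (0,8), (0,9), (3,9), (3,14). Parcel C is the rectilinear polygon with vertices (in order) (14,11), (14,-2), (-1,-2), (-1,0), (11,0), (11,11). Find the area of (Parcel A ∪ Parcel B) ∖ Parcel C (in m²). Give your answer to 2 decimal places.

52.58

|Parcel A ∪ Parcel B| = 54.5.
|(Parcel A ∪ Parcel B) ∩ Parcel C| = 1.9202.
|(Parcel A ∪ Parcel B) ∖ Parcel C| = 54.5 − 1.9202 = 52.58.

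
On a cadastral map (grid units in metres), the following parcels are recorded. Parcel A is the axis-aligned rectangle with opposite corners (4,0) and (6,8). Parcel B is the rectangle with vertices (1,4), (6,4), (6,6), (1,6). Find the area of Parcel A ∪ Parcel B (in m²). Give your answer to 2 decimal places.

22.00

By inclusion–exclusion:
Individual areas: |Parcel A| = 16, |Parcel B| = 10.
|Parcel A∩Parcel B|: x∈[4,6], y∈[4,6] → 2·2 = 4.
|Parcel A ∪ Parcel B| = 26 − 4 = 22.00.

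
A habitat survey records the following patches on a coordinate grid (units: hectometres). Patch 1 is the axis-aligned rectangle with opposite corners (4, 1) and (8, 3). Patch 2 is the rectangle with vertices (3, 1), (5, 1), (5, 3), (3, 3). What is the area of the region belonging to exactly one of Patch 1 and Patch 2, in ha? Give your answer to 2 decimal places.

|Patch 1∩Patch 2|: x∈[4,5], y∈[1,3] → 1·2 = 2.
|Patch 1 △ Patch 2| = |Patch 1| + |Patch 2| − 2·|Patch 1∩Patch 2| = 8 + 4 − 4 = 8.00.

8.00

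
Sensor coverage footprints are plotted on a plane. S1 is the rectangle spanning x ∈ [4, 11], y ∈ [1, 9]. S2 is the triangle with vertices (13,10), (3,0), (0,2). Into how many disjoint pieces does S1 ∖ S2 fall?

S1 ∖ S2 splits into 2 disjoint pieces (area 24.5, area 16.6923).

2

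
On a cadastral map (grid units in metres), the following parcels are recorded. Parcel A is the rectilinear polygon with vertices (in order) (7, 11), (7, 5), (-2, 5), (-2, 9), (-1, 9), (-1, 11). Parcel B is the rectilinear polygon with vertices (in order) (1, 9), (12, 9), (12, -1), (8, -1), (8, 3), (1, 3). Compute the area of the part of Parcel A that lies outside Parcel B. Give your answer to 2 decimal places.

28.00

|Parcel A| = 52, |Parcel A∩Parcel B| = 24.
|Parcel A ∖ Parcel B| = |Parcel A| − |Parcel A∩Parcel B| = 52 − 24 = 28.00.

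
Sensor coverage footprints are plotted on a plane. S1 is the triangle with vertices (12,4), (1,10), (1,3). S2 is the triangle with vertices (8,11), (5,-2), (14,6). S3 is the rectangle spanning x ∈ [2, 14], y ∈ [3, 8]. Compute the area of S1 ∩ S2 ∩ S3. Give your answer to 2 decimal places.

The intersection is the polygon with vertices (11.722,3.975), (6.264,3.479), (7.012,6.721), (11.845,4.085).
By the shoelace formula its area is 9.09.

9.09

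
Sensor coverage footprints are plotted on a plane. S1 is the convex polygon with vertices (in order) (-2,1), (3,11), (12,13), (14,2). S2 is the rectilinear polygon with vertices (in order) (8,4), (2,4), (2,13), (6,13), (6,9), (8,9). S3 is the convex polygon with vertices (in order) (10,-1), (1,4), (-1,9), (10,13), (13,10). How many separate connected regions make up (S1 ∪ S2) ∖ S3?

4

(S1 ∪ S2) ∖ S3 splits into 4 disjoint pieces (area 8.7792, area 2.0808, area 11.4582, area 14.118).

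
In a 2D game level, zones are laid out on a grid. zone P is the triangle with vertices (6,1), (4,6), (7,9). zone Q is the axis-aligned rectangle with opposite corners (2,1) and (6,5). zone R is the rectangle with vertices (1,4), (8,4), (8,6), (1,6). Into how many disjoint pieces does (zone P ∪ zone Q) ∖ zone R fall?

(zone P ∪ zone Q) ∖ zone R splits into 2 disjoint pieces (area 3.9375, area 12.5625).

2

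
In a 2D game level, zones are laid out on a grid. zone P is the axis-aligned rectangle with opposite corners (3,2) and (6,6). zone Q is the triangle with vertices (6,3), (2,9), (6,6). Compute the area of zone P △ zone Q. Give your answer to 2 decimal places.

|zone P| = 12, |zone Q| = 6, |zone P∩zone Q| = 3.
|zone P △ zone Q| = |zone P| + |zone Q| − 2·|zone P∩zone Q| = 12 + 6 − 6 = 12.00.

12.00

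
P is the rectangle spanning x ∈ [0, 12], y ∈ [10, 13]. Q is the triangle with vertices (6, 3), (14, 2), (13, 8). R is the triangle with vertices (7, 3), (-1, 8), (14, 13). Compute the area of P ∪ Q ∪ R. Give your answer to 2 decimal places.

By inclusion–exclusion:
Individual areas: |P| = 36, |Q| = 23.5, |R| = 57.5.
|P∩Q| = 0.
|P∩R| = 8.1595.
|Q∩R| = 0.5476.
|P∩Q∩R| = 0.
|P ∪ Q ∪ R| = 117 − 8.7071 + 0 = 108.29.

108.29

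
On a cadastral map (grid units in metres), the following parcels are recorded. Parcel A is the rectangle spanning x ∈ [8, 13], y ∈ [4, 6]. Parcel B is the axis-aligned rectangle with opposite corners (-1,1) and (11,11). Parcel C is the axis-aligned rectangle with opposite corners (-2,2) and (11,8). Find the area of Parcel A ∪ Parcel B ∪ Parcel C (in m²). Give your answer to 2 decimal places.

130.00

By inclusion–exclusion:
Individual areas: |Parcel A| = 10, |Parcel B| = 120, |Parcel C| = 78.
|Parcel A∩Parcel B|: x∈[8,11], y∈[4,6] → 3·2 = 6.
|Parcel A∩Parcel C|: x∈[8,11], y∈[4,6] → 3·2 = 6.
|Parcel B∩Parcel C|: x∈[-1,11], y∈[2,8] → 12·6 = 72.
|Parcel A∩Parcel B∩Parcel C| = 6.
|Parcel A ∪ Parcel B ∪ Parcel C| = 208 − 84 + 6 = 130.00.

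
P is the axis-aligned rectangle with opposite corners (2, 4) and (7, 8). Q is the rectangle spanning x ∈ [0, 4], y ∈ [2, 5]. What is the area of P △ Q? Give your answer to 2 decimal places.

28.00

|P∩Q|: x∈[2,4], y∈[4,5] → 2·1 = 2.
|P △ Q| = |P| + |Q| − 2·|P∩Q| = 20 + 12 − 4 = 28.00.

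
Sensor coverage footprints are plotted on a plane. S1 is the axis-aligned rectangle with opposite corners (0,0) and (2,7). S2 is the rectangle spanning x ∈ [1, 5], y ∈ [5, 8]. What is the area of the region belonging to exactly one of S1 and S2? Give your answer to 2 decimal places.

|S1∩S2|: x∈[1,2], y∈[5,7] → 1·2 = 2.
|S1 △ S2| = |S1| + |S2| − 2·|S1∩S2| = 14 + 12 − 4 = 22.00.

22.00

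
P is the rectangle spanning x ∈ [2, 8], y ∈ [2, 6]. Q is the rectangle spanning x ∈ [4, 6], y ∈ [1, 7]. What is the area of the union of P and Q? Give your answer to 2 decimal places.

28.00

By inclusion–exclusion:
Individual areas: |P| = 24, |Q| = 12.
|P∩Q|: x∈[4,6], y∈[2,6] → 2·4 = 8.
|P ∪ Q| = 36 − 8 = 28.00.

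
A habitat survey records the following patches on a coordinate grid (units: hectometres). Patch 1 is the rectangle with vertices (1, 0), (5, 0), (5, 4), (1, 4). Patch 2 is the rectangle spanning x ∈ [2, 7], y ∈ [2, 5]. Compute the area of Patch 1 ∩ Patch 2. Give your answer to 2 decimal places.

|Patch 1∩Patch 2|: x∈[2,5], y∈[2,4] → 3·2 = 6.

6.00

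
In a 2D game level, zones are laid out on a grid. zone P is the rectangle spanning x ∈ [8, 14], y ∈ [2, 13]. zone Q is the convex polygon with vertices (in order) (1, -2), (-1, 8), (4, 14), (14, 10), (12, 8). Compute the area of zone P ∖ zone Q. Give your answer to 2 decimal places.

|zone P| = 66, |zone P∩zone Q| = 24.4727.
|zone P ∖ zone Q| = |zone P| − |zone P∩zone Q| = 66 − 24.4727 = 41.53.

41.53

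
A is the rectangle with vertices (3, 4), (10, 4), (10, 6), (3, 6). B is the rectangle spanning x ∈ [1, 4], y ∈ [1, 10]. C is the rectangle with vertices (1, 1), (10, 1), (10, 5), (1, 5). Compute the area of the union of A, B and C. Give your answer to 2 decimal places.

By inclusion–exclusion:
Individual areas: |A| = 14, |B| = 27, |C| = 36.
|A∩B|: x∈[3,4], y∈[4,6] → 1·2 = 2.
|A∩C|: x∈[3,10], y∈[4,5] → 7·1 = 7.
|B∩C|: x∈[1,4], y∈[1,5] → 3·4 = 12.
|A∩B∩C| = 1.
|A ∪ B ∪ C| = 77 − 21 + 1 = 57.00.

57.00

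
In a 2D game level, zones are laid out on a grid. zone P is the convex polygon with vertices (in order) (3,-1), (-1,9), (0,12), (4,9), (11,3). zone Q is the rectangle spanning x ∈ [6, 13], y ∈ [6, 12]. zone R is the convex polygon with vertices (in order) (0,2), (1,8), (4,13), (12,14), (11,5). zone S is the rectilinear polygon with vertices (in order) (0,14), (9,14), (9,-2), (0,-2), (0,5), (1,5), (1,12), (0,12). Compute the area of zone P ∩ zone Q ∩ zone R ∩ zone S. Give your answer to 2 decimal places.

The intersection is the polygon with vertices (6,7.286), (7.5,6), (6,6).
By the shoelace formula its area is 0.96.

0.96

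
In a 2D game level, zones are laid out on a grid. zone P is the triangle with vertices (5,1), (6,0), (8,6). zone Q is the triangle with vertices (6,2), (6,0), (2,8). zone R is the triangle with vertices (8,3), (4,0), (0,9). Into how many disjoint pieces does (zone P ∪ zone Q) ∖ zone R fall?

(zone P ∪ zone Q) ∖ zone R splits into 3 disjoint pieces (area 0.0667, area 0.6621, area 1.1429).

3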